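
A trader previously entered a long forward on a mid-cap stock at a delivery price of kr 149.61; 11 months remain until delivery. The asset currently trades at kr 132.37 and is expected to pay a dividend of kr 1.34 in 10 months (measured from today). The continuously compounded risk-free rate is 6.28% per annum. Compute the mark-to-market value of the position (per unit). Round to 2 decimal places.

-kr 10.14

PV(remaining dividends) I = 1.34·e^(−0.0628·10/12) = 1.2717
Current forward F = (S − I)·e^(rT) = (132.37 − 1.2717)·e^(0.0628·11/12) = 131.0983 × 1.059256 = 138.8667
Value (long) = (F − K)·e^(−rT) = (138.8667 − 149.61) × 0.944059 = -10.1423
Value = -kr 10.14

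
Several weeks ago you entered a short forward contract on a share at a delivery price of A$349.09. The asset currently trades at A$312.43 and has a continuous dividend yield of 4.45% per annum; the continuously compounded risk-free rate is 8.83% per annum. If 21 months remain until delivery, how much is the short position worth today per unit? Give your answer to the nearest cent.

Current fair forward for the remaining 21 months: F = S·e^((r − q)·T), (r − q) = 0.0883 − 0.0445 = 0.0438
F = 312.43 · e^(0.0438 × 21/12) = 312.43 × 1.079664 = 337.3194
Value of long forward = (F − K)·e^(−rT) = (337.3194 − 349.09) · e^(−0.0883·21/12)
= -11.7706 × 0.856822 = -10.09
Short position value = −(long value) = A$10.09

A$10.09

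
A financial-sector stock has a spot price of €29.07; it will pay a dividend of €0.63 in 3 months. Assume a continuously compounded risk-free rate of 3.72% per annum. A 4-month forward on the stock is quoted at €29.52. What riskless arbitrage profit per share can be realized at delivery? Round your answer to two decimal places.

€0.72 per share

PV(dividends) I = 0.63·e^(−0.0372·3/12) = 0.6242
Fair forward F* = (S − I)·e^(rT) = (29.07 − 0.6242)·e^0.012400 = 28.4458 × 1.012477 = 28.8007
Market €29.52 > fair 28.8007: forward overpriced → cash-and-carry (borrow at r, buy the stock and collect the dividends, short the forward).
Profit at T = |F_mkt − F*| = |29.52 − 28.8007| = €0.72 per share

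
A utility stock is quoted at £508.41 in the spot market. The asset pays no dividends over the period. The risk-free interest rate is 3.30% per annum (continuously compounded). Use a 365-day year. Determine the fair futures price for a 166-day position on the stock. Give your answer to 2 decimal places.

£516.10

F = S·e^(rT) = 508.41 · e^(0.0330 × 166/365)
= 508.41 · e^0.015008 = 508.41 × 1.015121
F = £516.10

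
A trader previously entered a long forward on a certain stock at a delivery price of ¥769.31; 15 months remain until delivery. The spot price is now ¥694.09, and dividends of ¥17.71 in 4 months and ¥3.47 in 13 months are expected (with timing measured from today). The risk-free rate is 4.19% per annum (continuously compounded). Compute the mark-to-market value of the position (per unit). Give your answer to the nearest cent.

PV(remaining dividends) I = 17.71·e^(−0.0419·4/12) + 3.47·e^(−0.0419·13/12) = 20.7804
Current forward F = (S − I)·e^(rT) = (694.09 − 20.7804)·e^(0.0419·15/12) = 673.3096 × 1.053771 = 709.5141
Value (long) = (F − K)·e^(−rT) = (709.5141 − 769.31) × 0.948973 = -56.7447
Value = -¥56.74

-¥56.74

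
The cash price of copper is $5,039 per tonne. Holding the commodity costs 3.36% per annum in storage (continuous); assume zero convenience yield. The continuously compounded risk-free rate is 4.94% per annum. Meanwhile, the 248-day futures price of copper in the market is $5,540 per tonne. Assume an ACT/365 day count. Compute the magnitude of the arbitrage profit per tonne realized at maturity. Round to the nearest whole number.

$209 per tonne

Fair futures: F* = S·e^(carry·T), with carry = (r + u) = 0.0494 + 0.0336 = 0.0830
F* = 5039 · e^(0.0830 × 248/365) = 5039 · e^0.056395 = 5039 × 1.058016 = $5331.3426
Market $5540 > fair $5331.3426: forward overpriced → cash-and-carry (buy spot, short the forward).
At maturity, profit = |F_mkt − F*| = |5540 − 5331.3426| = $209 per tonne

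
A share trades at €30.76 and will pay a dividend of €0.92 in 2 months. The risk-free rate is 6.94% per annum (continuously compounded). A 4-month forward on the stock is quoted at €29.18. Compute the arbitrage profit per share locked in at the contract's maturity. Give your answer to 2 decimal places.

PV(dividends) I = 0.92·e^(−0.0694·2/12) = 0.9094
Fair forward F* = (S − I)·e^(rT) = (30.76 − 0.9094)·e^0.023133 = 29.8506 × 1.023403 = 30.5492
Market €29.18 < fair 30.5492: forward underpriced → reverse cash-and-carry (short the stock, invest proceeds at r, pay the dividends, go long the forward).
Profit at T = |F_mkt − F*| = |29.18 − 30.5492| = €1.37 per share

€1.37 per share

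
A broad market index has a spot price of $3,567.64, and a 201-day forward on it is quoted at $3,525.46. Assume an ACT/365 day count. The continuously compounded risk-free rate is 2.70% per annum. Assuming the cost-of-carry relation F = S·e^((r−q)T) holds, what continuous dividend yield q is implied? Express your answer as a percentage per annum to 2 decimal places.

From F = S·e^((r−q)T): (r − q) = ln(F/S)/T
ln(3525.46/3567.64) = ln(0.988177) = -0.011893
(r − q) = -0.011893 / (201/365) = -0.021597
q = r − ln(F/S)/T = 0.0270 + 0.021597 = 0.048597
q = 4.86%

4.86%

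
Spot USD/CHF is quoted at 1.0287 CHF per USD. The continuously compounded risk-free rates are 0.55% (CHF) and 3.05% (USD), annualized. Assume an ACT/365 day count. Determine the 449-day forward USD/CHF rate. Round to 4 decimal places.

F = S·e^((r_CHF − r_USD)T) = 1.0287 · e^((0.0055 − 0.0305) × 449/365)
= 1.0287 · e^-0.030753 = 1.0287 × 0.969715
F = 0.9975 CHF per USD

0.9975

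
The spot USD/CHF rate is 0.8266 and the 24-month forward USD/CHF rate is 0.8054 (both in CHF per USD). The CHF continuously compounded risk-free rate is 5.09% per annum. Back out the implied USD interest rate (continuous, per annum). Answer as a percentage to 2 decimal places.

F = S·e^((r_CHF − r_USD)T) ⇒ r_USD = r_CHF − ln(F/S)/T
ln(0.8054/0.8266) = -0.025982; /(24/12) = -0.012991
r_USD = 0.0509 + 0.012991 = 0.063891
r_USD = 6.39%

6.39%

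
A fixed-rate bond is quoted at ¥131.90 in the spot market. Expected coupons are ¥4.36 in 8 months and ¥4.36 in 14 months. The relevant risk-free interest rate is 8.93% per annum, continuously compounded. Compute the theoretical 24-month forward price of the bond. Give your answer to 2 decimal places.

PV(coupons) I = 4.36·e^(−0.0893·8/12) + 4.36·e^(−0.0893·14/12)
I = 4.1080 + 3.9286 = 8.0366
F = (S − I)·e^(rT) = (131.90 − 8.0366) · e^(0.0893·24/12)
= 123.8634 · e^0.178600 = 123.8634 × 1.195542 = ¥148.08

¥148.08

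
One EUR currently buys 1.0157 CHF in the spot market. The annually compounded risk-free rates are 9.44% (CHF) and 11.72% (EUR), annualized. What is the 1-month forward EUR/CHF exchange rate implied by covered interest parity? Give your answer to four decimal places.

By covered interest parity, F = S · (1+r_CHF)^T / (1+r_EUR)^T
= 1.0157 × 1.007546 / 1.009278 = 1.0157 × 0.998284
F = 1.0140 CHF per EUR

1.0140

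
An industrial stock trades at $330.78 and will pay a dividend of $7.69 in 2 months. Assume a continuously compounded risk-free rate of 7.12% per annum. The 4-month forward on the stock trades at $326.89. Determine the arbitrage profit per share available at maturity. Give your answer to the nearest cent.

$4.05 per share

PV(dividends) I = 7.69·e^(−0.0712·2/12) = 7.5993
Fair forward F* = (S − I)·e^(rT) = (330.78 − 7.5993)·e^0.023733 = 323.1807 × 1.024017 = 330.9425
Market $326.89 < fair 330.9425: forward underpriced → reverse cash-and-carry (short the stock, invest proceeds at r, pay the dividends, go long the forward).
Profit at T = |F_mkt − F*| = |326.89 − 330.9425| = $4.05 per share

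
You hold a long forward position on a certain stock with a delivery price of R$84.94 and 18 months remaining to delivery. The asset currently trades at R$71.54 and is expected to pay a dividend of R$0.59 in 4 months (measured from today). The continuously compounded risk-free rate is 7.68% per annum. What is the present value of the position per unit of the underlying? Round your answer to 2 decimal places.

PV(remaining dividends) I = 0.59·e^(−0.0768·4/12) = 0.5751
Current forward F = (S − I)·e^(rT) = (71.54 − 0.5751)·e^(0.0768·18/12) = 70.9649 × 1.122098 = 79.6296
Value (long) = (F − K)·e^(−rT) = (79.6296 − 84.94) × 0.891188 = -4.7326
Value = -R$4.73

-R$4.73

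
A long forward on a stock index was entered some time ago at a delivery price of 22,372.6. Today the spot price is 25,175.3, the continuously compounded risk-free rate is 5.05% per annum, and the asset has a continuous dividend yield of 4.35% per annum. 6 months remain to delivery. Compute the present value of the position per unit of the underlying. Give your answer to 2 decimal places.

Current fair forward for the remaining 6 months: F = S·e^((r − q)·T), (r − q) = 0.0505 − 0.0435 = 0.0070
F = 25175.3 · e^(0.0070 × 6/12) = 25175.3 × 1.00350613 = 25263.5679
Value of long forward = (F − K)·e^(−rT) = (25263.5679 − 22372.6) · e^(−0.0505·6/12)
= 2890.9679 × 0.97506612 = 2818.88

2818.88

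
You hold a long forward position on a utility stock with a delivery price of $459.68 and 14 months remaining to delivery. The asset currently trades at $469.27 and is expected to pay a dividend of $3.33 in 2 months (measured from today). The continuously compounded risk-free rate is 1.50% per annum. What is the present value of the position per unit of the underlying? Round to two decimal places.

PV(remaining dividends) I = 3.33·e^(−0.0150·2/12) = 3.3217
Current forward F = (S − I)·e^(rT) = (469.27 − 3.3217)·e^(0.0150·14/12) = 465.9483 × 1.017654 = 474.1742
Value (long) = (F − K)·e^(−rT) = (474.1742 − 459.68) × 0.982652 = 14.2428
Value = $14.24

$14.24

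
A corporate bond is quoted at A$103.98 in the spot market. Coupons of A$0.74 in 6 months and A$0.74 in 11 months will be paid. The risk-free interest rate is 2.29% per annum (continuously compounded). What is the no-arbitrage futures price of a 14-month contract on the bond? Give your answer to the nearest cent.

PV(coupons) I = 0.74·e^(−0.0229·6/12) + 0.74·e^(−0.0229·11/12)
I = 0.7316 + 0.7246 = 1.4562
F = (S − I)·e^(rT) = (103.98 − 1.4562) · e^(0.0229·14/12)
= 102.5238 · e^0.026717 = 102.5238 × 1.027077 = A$105.30

A$105.30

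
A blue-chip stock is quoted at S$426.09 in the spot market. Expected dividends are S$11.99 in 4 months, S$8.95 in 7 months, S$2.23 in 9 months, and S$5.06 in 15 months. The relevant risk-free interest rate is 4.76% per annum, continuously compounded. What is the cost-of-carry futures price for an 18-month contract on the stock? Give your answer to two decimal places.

PV(dividends) I = 11.99·e^(−0.0476·4/12) + 8.95·e^(−0.0476·7/12) + 2.23·e^(−0.0476·9/12) + 5.06·e^(−0.0476·15/12)
I = 11.8013 + 8.7049 + 2.1518 + 4.7677 = 27.4257
F = (S − I)·e^(rT) = (426.09 − 27.4257) · e^(0.0476·18/12)
= 398.6643 · e^0.071400 = 398.6643 × 1.074011 = S$428.17

S$428.17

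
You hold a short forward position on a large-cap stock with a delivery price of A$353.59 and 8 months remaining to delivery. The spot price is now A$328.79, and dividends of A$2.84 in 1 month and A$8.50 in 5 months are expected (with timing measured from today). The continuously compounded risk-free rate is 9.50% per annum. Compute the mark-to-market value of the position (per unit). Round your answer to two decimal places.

A$14.09

PV(remaining dividends) I = 2.84·e^(−0.0950·1/12) + 8.50·e^(−0.0950·5/12) = 10.9877
Current forward F = (S − I)·e^(rT) = (328.79 − 10.9877)·e^(0.0950·8/12) = 317.8023 × 1.065382 = 338.5808
Value (long) = (F − K)·e^(−rT) = (338.5808 − 353.59) × 0.938631 = -14.0881
Short position value = −(long value) = A$14.09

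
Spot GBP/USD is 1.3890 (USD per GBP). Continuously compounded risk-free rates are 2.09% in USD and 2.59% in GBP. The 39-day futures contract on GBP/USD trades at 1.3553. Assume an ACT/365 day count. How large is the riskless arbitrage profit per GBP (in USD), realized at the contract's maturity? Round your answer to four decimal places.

Fair futures: F* = S·e^(carry·T), with carry = (r_USD − r_GBP) = 0.0209 − 0.0259 = -0.0050
F* = 1.3890 · e^(-0.0050 × 39/365) = 1.3890 · e^-0.000534 = 1.3890 × 0.999466 = 1.3883
Market 1.3553 < fair 1.3883: forward underpriced → reverse cash-and-carry (short spot, go long the forward).
At maturity, profit = |F_mkt − F*| = |1.3553 − 1.3883| = 0.0330 per GBP (in USD)

0.0330 per GBP (in USD)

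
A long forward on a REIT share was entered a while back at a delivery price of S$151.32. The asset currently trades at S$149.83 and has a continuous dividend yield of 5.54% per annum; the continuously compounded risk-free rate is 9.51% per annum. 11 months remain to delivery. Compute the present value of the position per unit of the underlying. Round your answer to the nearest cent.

S$3.72

Current fair forward for the remaining 11 months: F = S·e^((r − q)·T), (r − q) = 0.0951 − 0.0554 = 0.0397
F = 149.83 · e^(0.0397 × 11/12) = 149.83 × 1.037062 = 155.3830
Value of long forward = (F − K)·e^(−rT) = (155.3830 − 151.32) · e^(−0.0951·11/12)
= 4.0630 × 0.916517 = 3.72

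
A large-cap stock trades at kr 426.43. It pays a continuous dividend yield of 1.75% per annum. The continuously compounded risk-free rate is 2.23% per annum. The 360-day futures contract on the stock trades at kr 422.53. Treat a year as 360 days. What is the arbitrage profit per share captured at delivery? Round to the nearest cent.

Fair futures: F* = S·e^(carry·T), with carry = (r − q) = 0.0223 − 0.0175 = 0.0048
F* = 426.43 · e^(0.0048 × 360/360) = 426.43 · e^0.004800 = 426.43 × 1.004812 = kr 428.4820
Market kr 422.53 < fair kr 428.4820: forward underpriced → reverse cash-and-carry (short spot, go long the forward).
At maturity, profit = |F_mkt − F*| = |422.53 − 428.4820| = kr 5.95 per share

kr 5.95 per share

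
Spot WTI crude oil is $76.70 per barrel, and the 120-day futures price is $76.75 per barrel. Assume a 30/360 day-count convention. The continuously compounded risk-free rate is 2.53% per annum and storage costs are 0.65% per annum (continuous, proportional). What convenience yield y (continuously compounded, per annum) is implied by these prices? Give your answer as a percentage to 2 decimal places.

2.98%

F = S·e^((r+u−y)T) ⇒ (r+u−y) = ln(F/S)/T
ln(76.75/76.70) = 0.000652; /T ⇒ 0.001956
y = r + u − ln(F/S)/T = 0.0253 + 0.0065 − 0.001956 = 0.029844
y = 2.98%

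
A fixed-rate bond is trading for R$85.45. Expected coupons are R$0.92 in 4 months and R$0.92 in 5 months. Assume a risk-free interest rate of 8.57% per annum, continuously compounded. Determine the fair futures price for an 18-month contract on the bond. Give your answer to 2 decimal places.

R$95.15

PV(coupons) I = 0.92·e^(−0.0857·4/12) + 0.92·e^(−0.0857·5/12)
I = 0.8941 + 0.8877 = 1.7818
F = (S − I)·e^(rT) = (85.45 − 1.7818) · e^(0.0857·18/12)
= 83.6682 · e^0.128550 = 83.6682 × 1.137178 = R$95.15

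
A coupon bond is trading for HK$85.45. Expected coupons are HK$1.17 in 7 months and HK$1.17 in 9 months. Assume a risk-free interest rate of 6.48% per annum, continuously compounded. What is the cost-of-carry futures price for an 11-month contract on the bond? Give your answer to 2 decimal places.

PV(coupons) I = 1.17·e^(−0.0648·7/12) + 1.17·e^(−0.0648·9/12)
I = 1.1266 + 1.1145 = 2.2411
F = (S − I)·e^(rT) = (85.45 − 2.2411) · e^(0.0648·11/12)
= 83.2089 · e^0.059400 = 83.2089 × 1.061200 = HK$88.30

HK$88.30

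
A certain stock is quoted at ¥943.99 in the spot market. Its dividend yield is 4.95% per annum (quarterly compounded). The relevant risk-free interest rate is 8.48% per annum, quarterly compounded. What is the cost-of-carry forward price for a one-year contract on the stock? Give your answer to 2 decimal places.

F = S · (1+r/4)^(4T) / (1+q/4)^(4T)
= 943.99 × 1.087535 / 1.050426 = 943.99 × 1.035328
F = ¥977.34

¥977.34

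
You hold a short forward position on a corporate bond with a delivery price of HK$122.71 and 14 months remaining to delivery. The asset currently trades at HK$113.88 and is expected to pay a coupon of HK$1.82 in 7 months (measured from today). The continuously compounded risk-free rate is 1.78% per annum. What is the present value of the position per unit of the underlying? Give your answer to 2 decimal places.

PV(remaining coupons) I = 1.82·e^(−0.0178·7/12) = 1.8012
Current forward F = (S − I)·e^(rT) = (113.88 − 1.8012)·e^(0.0178·14/12) = 112.0788 × 1.020984 = 114.4307
Value (long) = (F − K)·e^(−rT) = (114.4307 − 122.71) × 0.979447 = -8.1091
Short position value = −(long value) = HK$8.11

HK$8.11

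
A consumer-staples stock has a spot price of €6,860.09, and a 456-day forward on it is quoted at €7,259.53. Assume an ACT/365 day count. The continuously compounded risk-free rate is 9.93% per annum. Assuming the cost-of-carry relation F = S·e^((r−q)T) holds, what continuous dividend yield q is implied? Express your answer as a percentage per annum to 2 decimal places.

5.40%

From F = S·e^((r−q)T): (r − q) = ln(F/S)/T
ln(7259.53/6860.09) = ln(1.058227) = 0.056595
(r − q) = 0.056595 / (456/365) = 0.045301
q = r − ln(F/S)/T = 0.0993 − 0.045301 = 0.053999
q = 5.40%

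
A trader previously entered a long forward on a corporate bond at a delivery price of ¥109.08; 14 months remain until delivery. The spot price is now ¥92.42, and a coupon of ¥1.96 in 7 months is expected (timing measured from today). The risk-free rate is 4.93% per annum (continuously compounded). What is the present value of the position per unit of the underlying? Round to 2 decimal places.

-¥12.47

PV(remaining coupons) I = 1.96·e^(−0.0493·7/12) = 1.9044
Current forward F = (S − I)·e^(rT) = (92.42 − 1.9044)·e^(0.0493·14/12) = 90.5156 × 1.059203 = 95.8744
Value (long) = (F − K)·e^(−rT) = (95.8744 − 109.08) × 0.944106 = -12.4675
Value = -¥12.47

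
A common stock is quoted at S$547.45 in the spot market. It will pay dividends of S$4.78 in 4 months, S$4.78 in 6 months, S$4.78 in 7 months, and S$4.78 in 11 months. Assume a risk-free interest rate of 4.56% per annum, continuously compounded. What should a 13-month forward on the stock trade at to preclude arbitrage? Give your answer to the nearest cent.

PV(dividends) I = 4.78·e^(−0.0456·4/12) + 4.78·e^(−0.0456·6/12) + 4.78·e^(−0.0456·7/12) + 4.78·e^(−0.0456·11/12)
I = 4.7079 + 4.6722 + 4.6545 + 4.5843 = 18.6189
F = (S − I)·e^(rT) = (547.45 − 18.6189) · e^(0.0456·13/12)
= 528.8311 · e^0.049400 = 528.8311 × 1.050641 = S$555.61

S$555.61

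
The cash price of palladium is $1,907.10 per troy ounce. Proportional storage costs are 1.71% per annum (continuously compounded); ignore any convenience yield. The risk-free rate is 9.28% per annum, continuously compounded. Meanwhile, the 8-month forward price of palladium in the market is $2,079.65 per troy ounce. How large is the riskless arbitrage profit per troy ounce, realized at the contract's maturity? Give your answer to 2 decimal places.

Fair forward: F* = S·e^(carry·T), with carry = (r + u) = 0.0928 + 0.0171 = 0.1099
F* = 1907.10 · e^(0.1099 × 8/12) = 1907.10 · e^0.07326667 = 1907.10 × 1.07601744 = $2052.0729
Market $2079.65 > fair $2052.0729: forward overpriced → cash-and-carry (buy spot, short the forward).
At maturity, profit = |F_mkt − F*| = |2079.65 − 2052.0729| = $27.58 per troy ounce

$27.58 per troy ounce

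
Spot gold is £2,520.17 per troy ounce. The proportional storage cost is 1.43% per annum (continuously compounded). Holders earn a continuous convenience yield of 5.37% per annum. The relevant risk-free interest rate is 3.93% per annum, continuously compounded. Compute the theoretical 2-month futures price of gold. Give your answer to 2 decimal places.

Net carry = r + u − y = 0.0393 + 0.0143 − 0.0537 = -0.0001
F = S·e^((r+u−y)T) = 2520.17 · e^(-0.0001 × 2/12) = 2520.17 · e^-0.00001667
= 2520.17 × 0.99998333 = £2,520.13 per troy ounce

£2,520.13 per troy ounce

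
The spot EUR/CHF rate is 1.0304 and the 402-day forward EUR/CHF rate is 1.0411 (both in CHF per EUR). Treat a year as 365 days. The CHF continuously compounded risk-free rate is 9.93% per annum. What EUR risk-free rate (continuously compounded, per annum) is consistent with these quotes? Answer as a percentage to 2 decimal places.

8.99%

F = S·e^((r_CHF − r_EUR)T) ⇒ r_EUR = r_CHF − ln(F/S)/T
ln(1.0411/1.0304) = 0.010331; /(402/365) = 0.009380
r_EUR = 0.0993 − 0.009380 = 0.089920
r_EUR = 8.99%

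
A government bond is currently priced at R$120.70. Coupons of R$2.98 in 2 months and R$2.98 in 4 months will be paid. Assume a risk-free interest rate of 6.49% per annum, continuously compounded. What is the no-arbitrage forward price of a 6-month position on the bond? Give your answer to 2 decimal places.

R$118.62

PV(coupons) I = 2.98·e^(−0.0649·2/12) + 2.98·e^(−0.0649·4/12)
I = 2.9479 + 2.9162 = 5.8641
F = (S − I)·e^(rT) = (120.70 − 5.8641) · e^(0.0649·6/12)
= 114.8359 · e^0.032450 = 114.8359 × 1.032982 = R$118.62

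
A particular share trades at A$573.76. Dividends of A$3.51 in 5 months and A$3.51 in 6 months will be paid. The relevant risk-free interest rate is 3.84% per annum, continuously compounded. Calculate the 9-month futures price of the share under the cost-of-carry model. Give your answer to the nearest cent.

A$583.43

PV(dividends) I = 3.51·e^(−0.0384·5/12) + 3.51·e^(−0.0384·6/12)
I = 3.4543 + 3.4433 = 6.8976
F = (S − I)·e^(rT) = (573.76 − 6.8976) · e^(0.0384·9/12)
= 566.8624 · e^0.028800 = 566.8624 × 1.029219 = A$583.43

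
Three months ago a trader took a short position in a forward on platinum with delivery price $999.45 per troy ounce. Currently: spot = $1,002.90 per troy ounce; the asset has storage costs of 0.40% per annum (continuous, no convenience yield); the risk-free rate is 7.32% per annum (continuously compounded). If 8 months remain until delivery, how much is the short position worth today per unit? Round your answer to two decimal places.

Current fair forward for the remaining 8 months: F = S·e^((r + u)·T), (r + u) = 0.0732 + 0.0040 = 0.0772
F = 1002.90 · e^(0.0772 × 8/12) = 1002.90 × 1.05281409 = 1055.8673
Value of long forward = (F − K)·e^(−rT) = (1055.8673 − 999.45) · e^(−0.0732·8/12)
= 56.4173 × 0.95237158 = 53.73
Short position value = −(long value) = -$53.73

-$53.73 per troy ounce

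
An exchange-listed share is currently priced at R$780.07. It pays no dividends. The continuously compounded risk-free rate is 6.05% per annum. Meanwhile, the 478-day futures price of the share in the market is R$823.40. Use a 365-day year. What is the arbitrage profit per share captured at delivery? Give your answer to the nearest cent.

Fair futures: F* = S·e^(carry·T), with carry = r = 0.0605
F* = 780.07 · e^(0.0605 × 478/365) = 780.07 · e^0.079230 = 780.07 × 1.082453 = R$844.3891
Market R$823.40 < fair R$844.3891: forward underpriced → reverse cash-and-carry (short spot, go long the forward).
At maturity, profit = |F_mkt − F*| = |823.40 − 844.3891| = R$20.99 per share

R$20.99 per share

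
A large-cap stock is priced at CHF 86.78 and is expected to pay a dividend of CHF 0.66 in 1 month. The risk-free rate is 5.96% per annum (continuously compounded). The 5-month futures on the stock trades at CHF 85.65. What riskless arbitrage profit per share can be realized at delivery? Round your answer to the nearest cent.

PV(dividends) I = 0.66·e^(−0.0596·1/12) = 0.6567
Fair futures F* = (S − I)·e^(rT) = (86.78 − 0.6567)·e^0.024833 = 86.1233 × 1.025144 = 88.2888
Market CHF 85.65 < fair 88.2888: forward underpriced → reverse cash-and-carry (short the stock, invest proceeds at r, pay the dividends, go long the forward).
Profit at T = |F_mkt − F*| = |85.65 − 88.2888| = CHF 2.64 per share

CHF 2.64 per share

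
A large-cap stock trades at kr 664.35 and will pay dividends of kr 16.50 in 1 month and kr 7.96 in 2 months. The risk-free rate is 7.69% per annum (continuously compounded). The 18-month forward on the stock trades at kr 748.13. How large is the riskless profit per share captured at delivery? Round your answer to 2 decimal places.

PV(dividends) I = 16.50·e^(−0.0769·1/12) + 7.96·e^(−0.0769·2/12) = 24.2532
Fair forward F* = (S − I)·e^(rT) = (664.35 − 24.2532)·e^0.115350 = 640.0968 × 1.122266 = 718.3589
Market kr 748.13 > fair 718.3589: forward overpriced → cash-and-carry (borrow at r, buy the stock and collect the dividends, short the forward).
Profit at T = |F_mkt − F*| = |748.13 − 718.3589| = kr 29.77 per share

kr 29.77 per share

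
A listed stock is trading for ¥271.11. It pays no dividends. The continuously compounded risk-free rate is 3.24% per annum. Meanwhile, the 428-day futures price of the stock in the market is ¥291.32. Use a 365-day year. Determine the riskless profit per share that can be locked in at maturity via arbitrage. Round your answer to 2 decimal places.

Fair futures: F* = S·e^(carry·T), with carry = r = 0.0324
F* = 271.11 · e^(0.0324 × 428/365) = 271.11 · e^0.037992 = 271.11 × 1.038723 = ¥281.6082
Market ¥291.32 > fair ¥281.6082: forward overpriced → cash-and-carry (buy spot, short the forward).
At maturity, profit = |F_mkt − F*| = |291.32 − 281.6082| = ¥9.71 per share

¥9.71 per share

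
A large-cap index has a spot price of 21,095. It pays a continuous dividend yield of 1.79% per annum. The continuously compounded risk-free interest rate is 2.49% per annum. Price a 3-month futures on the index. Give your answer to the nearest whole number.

F = S·e^((r − q)T) = 21095 · e^((0.0249 − 0.0179) × 3/12)
= 21095 · e^0.001750 = 21095 × 1.001752
F = 21,132

21,132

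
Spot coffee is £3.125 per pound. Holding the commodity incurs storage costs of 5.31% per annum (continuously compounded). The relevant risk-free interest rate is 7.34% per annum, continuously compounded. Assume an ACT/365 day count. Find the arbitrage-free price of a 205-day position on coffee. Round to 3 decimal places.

Net carry = r + u − y = 0.0734 + 0.0531 − 0.0000 = 0.1265
F = S·e^((r+u−y)T) = 3.125 · e^(0.1265 × 205/365) = 3.125 · e^0.071048
= 3.125 × 1.073633 = £3.355 per pound

£3.355 per pound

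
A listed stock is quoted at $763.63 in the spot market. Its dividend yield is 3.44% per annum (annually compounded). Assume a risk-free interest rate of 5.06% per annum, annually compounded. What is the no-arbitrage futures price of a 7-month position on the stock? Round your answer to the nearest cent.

$770.58

F = S · (1+r)^T / (1+q)^T
= 763.63 × 1.029213 / 1.019925 = 763.63 × 1.009107
F = $770.58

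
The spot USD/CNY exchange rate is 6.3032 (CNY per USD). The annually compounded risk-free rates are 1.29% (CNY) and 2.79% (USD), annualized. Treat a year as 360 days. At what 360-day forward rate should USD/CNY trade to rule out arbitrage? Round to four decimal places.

By covered interest parity, F = S · (1+r_CNY)^T / (1+r_USD)^T
= 6.3032 × 1.012900 / 1.027900 = 6.3032 × 0.985407
F = 6.2112 CNY per USD

6.2112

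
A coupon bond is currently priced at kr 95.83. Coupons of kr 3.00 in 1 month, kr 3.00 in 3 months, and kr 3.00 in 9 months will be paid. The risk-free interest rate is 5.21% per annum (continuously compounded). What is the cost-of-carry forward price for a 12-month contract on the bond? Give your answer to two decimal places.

PV(coupons) I = 3.00·e^(−0.0521·1/12) + 3.00·e^(−0.0521·3/12) + 3.00·e^(−0.0521·9/12)
I = 2.9870 + 2.9612 + 2.8850 = 8.8332
F = (S − I)·e^(rT) = (95.83 − 8.8332) · e^(0.0521·12/12)
= 86.9968 · e^0.052100 = 86.9968 × 1.053481 = kr 91.65

kr 91.65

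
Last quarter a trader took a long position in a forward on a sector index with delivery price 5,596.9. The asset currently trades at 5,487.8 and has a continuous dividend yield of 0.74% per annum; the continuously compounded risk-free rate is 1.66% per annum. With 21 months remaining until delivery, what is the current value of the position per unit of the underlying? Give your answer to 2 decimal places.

Current fair forward for the remaining 21 months: F = S·e^((r − q)·T), (r − q) = 0.0166 − 0.0074 = 0.0092
F = 5487.8 · e^(0.0092 × 21/12) = 5487.8 × 1.01623030 = 5576.8686
Value of long forward = (F − K)·e^(−rT) = (5576.8686 − 5596.9) · e^(−0.0166·21/12)
= -20.0314 × 0.97136789 = -19.46

-19.46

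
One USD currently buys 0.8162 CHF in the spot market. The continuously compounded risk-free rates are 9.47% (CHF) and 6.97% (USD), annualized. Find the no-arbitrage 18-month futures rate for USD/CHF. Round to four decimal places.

0.8474

F = S·e^((r_CHF − r_USD)T) = 0.8162 · e^((0.0947 − 0.0697) × 18/12)
= 0.8162 · e^0.037500 = 0.8162 × 1.038212
F = 0.8474 CHF per USD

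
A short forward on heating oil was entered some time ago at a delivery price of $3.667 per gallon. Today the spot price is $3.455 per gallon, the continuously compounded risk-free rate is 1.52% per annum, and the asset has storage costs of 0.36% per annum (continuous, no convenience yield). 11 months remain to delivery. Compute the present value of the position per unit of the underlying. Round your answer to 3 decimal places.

Current fair forward for the remaining 11 months: F = S·e^((r + u)·T), (r + u) = 0.0152 + 0.0036 = 0.0188
F = 3.455 · e^(0.0188 × 11/12) = 3.455 × 1.017383 = 3.5151
Value of long forward = (F − K)·e^(−rT) = (3.5151 − 3.667) · e^(−0.0152·11/12)
= -0.1519 × 0.986163 = -0.150
Short position value = −(long value) = $0.150

$0.150 per gallon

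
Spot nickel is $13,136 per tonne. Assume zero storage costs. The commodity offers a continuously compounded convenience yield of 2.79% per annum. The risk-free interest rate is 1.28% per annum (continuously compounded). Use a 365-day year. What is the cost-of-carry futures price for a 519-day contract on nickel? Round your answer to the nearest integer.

$12,857 per tonne

Net carry = r + u − y = 0.0128 + 0.0000 − 0.0279 = -0.0151
F = S·e^((r+u−y)T) = 13136 · e^(-0.0151 × 519/365) = 13136 · e^-0.021471
= 13136 × 0.978758 = $12,857 per tonne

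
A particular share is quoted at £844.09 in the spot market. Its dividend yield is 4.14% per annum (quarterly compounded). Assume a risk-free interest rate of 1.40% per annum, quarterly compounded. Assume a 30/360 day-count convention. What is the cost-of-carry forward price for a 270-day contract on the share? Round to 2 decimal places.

F = S · (1+r/4)^(4T) / (1+q/4)^(4T)
= 844.09 × 1.010537 / 1.031372 = 844.09 × 0.979799
F = £827.04

£827.04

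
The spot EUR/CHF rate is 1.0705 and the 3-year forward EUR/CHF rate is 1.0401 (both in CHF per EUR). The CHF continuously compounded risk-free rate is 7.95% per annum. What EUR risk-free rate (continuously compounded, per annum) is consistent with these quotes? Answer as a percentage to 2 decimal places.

F = S·e^((r_CHF − r_EUR)T) ⇒ r_EUR = r_CHF − ln(F/S)/T
ln(1.0401/1.0705) = -0.028809; /(3) = -0.009603
r_EUR = 0.0795 + 0.009603 = 0.089103
r_EUR = 8.91%

8.91%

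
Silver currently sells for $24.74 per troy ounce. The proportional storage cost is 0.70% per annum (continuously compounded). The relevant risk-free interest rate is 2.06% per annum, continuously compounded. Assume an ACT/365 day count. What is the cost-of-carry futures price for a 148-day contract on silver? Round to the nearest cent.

Net carry = r + u − y = 0.0206 + 0.0070 − 0.0000 = 0.0276
F = S·e^((r+u−y)T) = 24.74 · e^(0.0276 × 148/365) = 24.74 · e^0.011191
= 24.74 × 1.011254 = $25.02 per troy ounce

$25.02 per troy ounce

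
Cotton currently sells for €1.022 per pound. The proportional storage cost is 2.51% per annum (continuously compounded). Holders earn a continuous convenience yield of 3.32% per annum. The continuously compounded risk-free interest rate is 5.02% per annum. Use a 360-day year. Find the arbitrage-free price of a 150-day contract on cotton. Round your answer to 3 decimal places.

Net carry = r + u − y = 0.0502 + 0.0251 − 0.0332 = 0.0421
F = S·e^((r+u−y)T) = 1.022 · e^(0.0421 × 150/360) = 1.022 · e^0.017542
= 1.022 × 1.017697 = €1.040 per pound

€1.040 per pound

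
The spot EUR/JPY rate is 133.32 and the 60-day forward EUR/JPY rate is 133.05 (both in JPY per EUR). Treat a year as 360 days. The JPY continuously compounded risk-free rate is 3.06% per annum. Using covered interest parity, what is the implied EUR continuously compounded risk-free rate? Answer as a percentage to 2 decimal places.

F = S·e^((r_JPY − r_EUR)T) ⇒ r_EUR = r_JPY − ln(F/S)/T
ln(133.05/133.32) = -0.002027; /(60/360) = -0.012162
r_EUR = 0.0306 + 0.012162 = 0.042762
r_EUR = 4.28%

4.28%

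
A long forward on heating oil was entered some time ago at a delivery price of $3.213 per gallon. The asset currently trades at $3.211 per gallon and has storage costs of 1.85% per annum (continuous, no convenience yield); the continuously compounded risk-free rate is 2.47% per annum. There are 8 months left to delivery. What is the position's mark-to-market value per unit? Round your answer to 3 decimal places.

$0.090 per gallon

Current fair forward for the remaining 8 months: F = S·e^((r + u)·T), (r + u) = 0.0247 + 0.0185 = 0.0432
F = 3.211 · e^(0.0432 × 8/12) = 3.211 × 1.029219 = 3.3048
Value of long forward = (F − K)·e^(−rT) = (3.3048 − 3.213) · e^(−0.0247·8/12)
= 0.0918 × 0.983668 = 0.090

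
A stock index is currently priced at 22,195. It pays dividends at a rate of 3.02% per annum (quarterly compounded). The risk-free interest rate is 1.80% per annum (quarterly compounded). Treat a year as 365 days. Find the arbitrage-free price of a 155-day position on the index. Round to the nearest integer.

22,081

F = S · (1+r/4)^(4T) / (1+q/4)^(4T)
= 22195 × 1.007656 / 1.012858 = 22195 × 0.994864
F = 22,081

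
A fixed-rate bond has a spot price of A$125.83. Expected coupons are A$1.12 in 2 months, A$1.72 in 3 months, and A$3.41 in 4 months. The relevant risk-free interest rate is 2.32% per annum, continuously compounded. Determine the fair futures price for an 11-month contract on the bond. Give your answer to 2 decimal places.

A$122.19

PV(coupons) I = 1.12·e^(−0.0232·2/12) + 1.72·e^(−0.0232·3/12) + 3.41·e^(−0.0232·4/12)
I = 1.1157 + 1.7101 + 3.3837 = 6.2095
F = (S − I)·e^(rT) = (125.83 − 6.2095) · e^(0.0232·11/12)
= 119.6205 · e^0.021267 = 119.6205 × 1.021495 = A$122.19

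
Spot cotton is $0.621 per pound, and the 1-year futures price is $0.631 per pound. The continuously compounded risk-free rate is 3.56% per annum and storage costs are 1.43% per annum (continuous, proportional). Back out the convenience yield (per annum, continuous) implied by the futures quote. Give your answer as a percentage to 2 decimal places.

3.39%

F = S·e^((r+u−y)T) ⇒ (r+u−y) = ln(F/S)/T
ln(0.631/0.621) = 0.015975; /T ⇒ 0.015975
y = r + u − ln(F/S)/T = 0.0356 + 0.0143 − 0.015975 = 0.033925
y = 3.39%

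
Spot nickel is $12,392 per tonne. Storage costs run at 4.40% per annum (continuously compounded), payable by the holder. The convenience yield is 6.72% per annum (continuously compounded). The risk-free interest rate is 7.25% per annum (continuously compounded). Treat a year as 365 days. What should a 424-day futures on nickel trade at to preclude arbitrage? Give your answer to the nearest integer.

$13,122 per tonne

Net carry = r + u − y = 0.0725 + 0.0440 − 0.0672 = 0.0493
F = S·e^((r+u−y)T) = 12392 · e^(0.0493 × 424/365) = 12392 · e^0.057269
= 12392 × 1.058941 = $13,122 per tonne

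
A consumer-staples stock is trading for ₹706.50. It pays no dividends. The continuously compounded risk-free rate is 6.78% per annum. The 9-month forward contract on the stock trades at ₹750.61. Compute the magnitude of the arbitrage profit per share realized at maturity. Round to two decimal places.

Fair forward: F* = S·e^(carry·T), with carry = r = 0.0678
F* = 706.50 · e^(0.0678 × 9/12) = 706.50 · e^0.050850 = 706.50 × 1.052165 = ₹743.3546
Market ₹750.61 > fair ₹743.3546: forward overpriced → cash-and-carry (buy spot, short the forward).
At maturity, profit = |F_mkt − F*| = |750.61 − 743.3546| = ₹7.26 per share

₹7.26 per share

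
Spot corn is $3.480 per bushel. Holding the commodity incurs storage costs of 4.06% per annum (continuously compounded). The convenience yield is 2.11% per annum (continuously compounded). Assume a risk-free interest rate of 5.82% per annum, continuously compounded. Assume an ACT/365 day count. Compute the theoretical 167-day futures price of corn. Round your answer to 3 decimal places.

$3.606 per bushel

Net carry = r + u − y = 0.0582 + 0.0406 − 0.0211 = 0.0777
F = S·e^((r+u−y)T) = 3.480 · e^(0.0777 × 167/365) = 3.480 · e^0.035550
= 3.480 × 1.036189 = $3.606 per bushel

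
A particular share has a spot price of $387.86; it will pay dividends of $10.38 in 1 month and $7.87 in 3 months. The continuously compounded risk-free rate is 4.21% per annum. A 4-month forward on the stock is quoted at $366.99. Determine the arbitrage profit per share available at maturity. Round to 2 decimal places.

$7.96 per share

PV(dividends) I = 10.38·e^(−0.0421·1/12) + 7.87·e^(−0.0421·3/12) = 18.1312
Fair forward F* = (S − I)·e^(rT) = (387.86 − 18.1312)·e^0.014033 = 369.7288 × 1.014132 = 374.9538
Market $366.99 < fair 374.9538: forward underpriced → reverse cash-and-carry (short the stock, invest proceeds at r, pay the dividends, go long the forward).
Profit at T = |F_mkt − F*| = |366.99 − 374.9538| = $7.96 per share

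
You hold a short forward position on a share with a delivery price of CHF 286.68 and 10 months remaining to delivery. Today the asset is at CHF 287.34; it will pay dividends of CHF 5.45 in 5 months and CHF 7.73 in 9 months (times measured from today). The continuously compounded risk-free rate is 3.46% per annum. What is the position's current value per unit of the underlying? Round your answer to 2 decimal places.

CHF 4.10

PV(remaining dividends) I = 5.45·e^(−0.0346·5/12) + 7.73·e^(−0.0346·9/12) = 12.9040
Current forward F = (S − I)·e^(rT) = (287.34 − 12.9040)·e^(0.0346·10/12) = 274.4360 × 1.029253 = 282.4641
Value (long) = (F − K)·e^(−rT) = (282.4641 − 286.68) × 0.971578 = -4.0961
Short position value = −(long value) = CHF 4.10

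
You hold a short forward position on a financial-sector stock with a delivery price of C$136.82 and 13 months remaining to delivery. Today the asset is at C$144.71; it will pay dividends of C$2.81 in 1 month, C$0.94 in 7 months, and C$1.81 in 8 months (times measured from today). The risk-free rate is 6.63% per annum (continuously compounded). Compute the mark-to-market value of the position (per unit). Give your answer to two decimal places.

PV(remaining dividends) I = 2.81·e^(−0.0663·1/12) + 0.94·e^(−0.0663·7/12) + 1.81·e^(−0.0663·8/12) = 5.4306
Current forward F = (S − I)·e^(rT) = (144.71 − 5.4306)·e^(0.0663·13/12) = 139.2794 × 1.074467 = 149.6511
Value (long) = (F − K)·e^(−rT) = (149.6511 − 136.82) × 0.930694 = 11.9418
Short position value = −(long value) = -C$11.94

-C$11.94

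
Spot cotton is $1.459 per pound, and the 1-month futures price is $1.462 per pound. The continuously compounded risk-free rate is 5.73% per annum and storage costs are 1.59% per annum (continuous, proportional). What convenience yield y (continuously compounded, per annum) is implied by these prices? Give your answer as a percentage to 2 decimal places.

4.86%

F = S·e^((r+u−y)T) ⇒ (r+u−y) = ln(F/S)/T
ln(1.462/1.459) = 0.002054; /T ⇒ 0.024648
y = r + u − ln(F/S)/T = 0.0573 + 0.0159 − 0.024648 = 0.048552
y = 4.86%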